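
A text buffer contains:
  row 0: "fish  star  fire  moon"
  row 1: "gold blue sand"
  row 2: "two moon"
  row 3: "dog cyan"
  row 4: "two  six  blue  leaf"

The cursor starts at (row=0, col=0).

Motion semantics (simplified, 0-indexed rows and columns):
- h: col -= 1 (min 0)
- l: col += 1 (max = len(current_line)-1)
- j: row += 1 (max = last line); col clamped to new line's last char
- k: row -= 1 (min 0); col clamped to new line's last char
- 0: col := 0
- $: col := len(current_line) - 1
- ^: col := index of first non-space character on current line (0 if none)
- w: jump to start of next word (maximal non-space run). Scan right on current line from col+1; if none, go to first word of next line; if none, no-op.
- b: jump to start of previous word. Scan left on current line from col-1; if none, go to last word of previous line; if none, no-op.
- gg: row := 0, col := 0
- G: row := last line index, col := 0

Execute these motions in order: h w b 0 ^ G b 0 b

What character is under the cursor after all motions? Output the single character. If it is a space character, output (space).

Answer: m

Derivation:
After 1 (h): row=0 col=0 char='f'
After 2 (w): row=0 col=6 char='s'
After 3 (b): row=0 col=0 char='f'
After 4 (0): row=0 col=0 char='f'
After 5 (^): row=0 col=0 char='f'
After 6 (G): row=4 col=0 char='t'
After 7 (b): row=3 col=4 char='c'
After 8 (0): row=3 col=0 char='d'
After 9 (b): row=2 col=4 char='m'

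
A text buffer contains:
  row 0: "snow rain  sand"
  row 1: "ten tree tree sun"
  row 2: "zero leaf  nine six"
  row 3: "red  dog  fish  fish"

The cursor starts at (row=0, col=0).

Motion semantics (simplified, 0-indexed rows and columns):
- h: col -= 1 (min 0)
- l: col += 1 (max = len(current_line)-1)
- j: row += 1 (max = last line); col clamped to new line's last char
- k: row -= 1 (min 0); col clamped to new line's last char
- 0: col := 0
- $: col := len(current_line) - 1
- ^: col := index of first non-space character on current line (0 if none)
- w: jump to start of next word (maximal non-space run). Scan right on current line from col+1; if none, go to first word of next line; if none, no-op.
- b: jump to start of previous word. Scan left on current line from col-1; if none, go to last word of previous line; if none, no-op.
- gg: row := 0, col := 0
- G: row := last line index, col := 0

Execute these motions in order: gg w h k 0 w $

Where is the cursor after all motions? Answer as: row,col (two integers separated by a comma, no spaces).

Answer: 0,14

Derivation:
After 1 (gg): row=0 col=0 char='s'
After 2 (w): row=0 col=5 char='r'
After 3 (h): row=0 col=4 char='_'
After 4 (k): row=0 col=4 char='_'
After 5 (0): row=0 col=0 char='s'
After 6 (w): row=0 col=5 char='r'
After 7 ($): row=0 col=14 char='d'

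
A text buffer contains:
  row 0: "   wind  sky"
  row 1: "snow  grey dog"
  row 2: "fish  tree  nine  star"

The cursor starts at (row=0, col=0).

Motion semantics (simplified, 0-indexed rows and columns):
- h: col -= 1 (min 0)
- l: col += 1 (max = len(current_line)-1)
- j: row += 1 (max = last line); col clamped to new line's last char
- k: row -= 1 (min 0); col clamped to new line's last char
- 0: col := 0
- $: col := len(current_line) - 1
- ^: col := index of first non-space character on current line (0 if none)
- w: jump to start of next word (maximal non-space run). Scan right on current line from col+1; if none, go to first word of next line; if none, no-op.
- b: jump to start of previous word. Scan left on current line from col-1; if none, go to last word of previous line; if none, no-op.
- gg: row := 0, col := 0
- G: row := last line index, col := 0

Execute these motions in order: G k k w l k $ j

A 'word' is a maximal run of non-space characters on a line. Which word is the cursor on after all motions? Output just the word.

After 1 (G): row=2 col=0 char='f'
After 2 (k): row=1 col=0 char='s'
After 3 (k): row=0 col=0 char='_'
After 4 (w): row=0 col=3 char='w'
After 5 (l): row=0 col=4 char='i'
After 6 (k): row=0 col=4 char='i'
After 7 ($): row=0 col=11 char='y'
After 8 (j): row=1 col=11 char='d'

Answer: dog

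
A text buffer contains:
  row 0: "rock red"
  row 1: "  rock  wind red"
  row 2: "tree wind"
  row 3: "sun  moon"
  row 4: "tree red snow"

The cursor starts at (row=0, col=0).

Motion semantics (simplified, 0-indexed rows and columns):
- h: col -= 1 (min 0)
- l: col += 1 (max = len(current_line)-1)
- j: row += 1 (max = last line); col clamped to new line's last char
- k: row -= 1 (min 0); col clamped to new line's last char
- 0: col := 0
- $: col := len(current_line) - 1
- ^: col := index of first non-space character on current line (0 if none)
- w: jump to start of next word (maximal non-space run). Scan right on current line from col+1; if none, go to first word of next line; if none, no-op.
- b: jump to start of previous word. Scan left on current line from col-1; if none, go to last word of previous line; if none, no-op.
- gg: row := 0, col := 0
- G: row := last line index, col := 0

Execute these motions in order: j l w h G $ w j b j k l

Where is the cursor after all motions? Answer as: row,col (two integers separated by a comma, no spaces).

Answer: 3,8

Derivation:
After 1 (j): row=1 col=0 char='_'
After 2 (l): row=1 col=1 char='_'
After 3 (w): row=1 col=2 char='r'
After 4 (h): row=1 col=1 char='_'
After 5 (G): row=4 col=0 char='t'
After 6 ($): row=4 col=12 char='w'
After 7 (w): row=4 col=12 char='w'
After 8 (j): row=4 col=12 char='w'
After 9 (b): row=4 col=9 char='s'
After 10 (j): row=4 col=9 char='s'
After 11 (k): row=3 col=8 char='n'
After 12 (l): row=3 col=8 char='n'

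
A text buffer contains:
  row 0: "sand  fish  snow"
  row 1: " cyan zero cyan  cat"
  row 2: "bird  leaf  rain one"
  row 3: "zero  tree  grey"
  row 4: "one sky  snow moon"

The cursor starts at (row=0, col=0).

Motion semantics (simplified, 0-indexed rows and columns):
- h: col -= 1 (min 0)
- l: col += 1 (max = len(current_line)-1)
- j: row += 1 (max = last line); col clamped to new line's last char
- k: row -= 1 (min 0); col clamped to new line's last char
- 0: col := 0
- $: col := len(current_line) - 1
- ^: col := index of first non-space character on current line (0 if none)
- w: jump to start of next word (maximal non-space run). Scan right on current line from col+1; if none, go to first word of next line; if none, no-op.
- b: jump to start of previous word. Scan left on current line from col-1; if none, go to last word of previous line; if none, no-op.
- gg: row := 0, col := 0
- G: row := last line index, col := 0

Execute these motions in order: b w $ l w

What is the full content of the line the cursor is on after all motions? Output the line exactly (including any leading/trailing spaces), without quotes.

After 1 (b): row=0 col=0 char='s'
After 2 (w): row=0 col=6 char='f'
After 3 ($): row=0 col=15 char='w'
After 4 (l): row=0 col=15 char='w'
After 5 (w): row=1 col=1 char='c'

Answer:  cyan zero cyan  cat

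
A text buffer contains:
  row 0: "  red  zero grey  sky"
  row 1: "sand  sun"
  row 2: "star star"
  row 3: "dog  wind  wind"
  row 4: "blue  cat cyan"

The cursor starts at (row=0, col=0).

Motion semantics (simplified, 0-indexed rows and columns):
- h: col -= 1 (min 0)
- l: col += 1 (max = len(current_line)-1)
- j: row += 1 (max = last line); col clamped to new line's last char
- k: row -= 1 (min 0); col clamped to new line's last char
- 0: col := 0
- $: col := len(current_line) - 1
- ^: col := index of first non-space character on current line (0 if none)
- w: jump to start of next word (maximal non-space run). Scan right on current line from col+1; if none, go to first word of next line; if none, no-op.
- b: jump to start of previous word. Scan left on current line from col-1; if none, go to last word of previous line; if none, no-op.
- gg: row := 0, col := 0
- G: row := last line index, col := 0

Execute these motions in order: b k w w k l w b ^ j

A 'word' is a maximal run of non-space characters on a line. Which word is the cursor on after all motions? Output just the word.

Answer: sand

Derivation:
After 1 (b): row=0 col=0 char='_'
After 2 (k): row=0 col=0 char='_'
After 3 (w): row=0 col=2 char='r'
After 4 (w): row=0 col=7 char='z'
After 5 (k): row=0 col=7 char='z'
After 6 (l): row=0 col=8 char='e'
After 7 (w): row=0 col=12 char='g'
After 8 (b): row=0 col=7 char='z'
After 9 (^): row=0 col=2 char='r'
After 10 (j): row=1 col=2 char='n'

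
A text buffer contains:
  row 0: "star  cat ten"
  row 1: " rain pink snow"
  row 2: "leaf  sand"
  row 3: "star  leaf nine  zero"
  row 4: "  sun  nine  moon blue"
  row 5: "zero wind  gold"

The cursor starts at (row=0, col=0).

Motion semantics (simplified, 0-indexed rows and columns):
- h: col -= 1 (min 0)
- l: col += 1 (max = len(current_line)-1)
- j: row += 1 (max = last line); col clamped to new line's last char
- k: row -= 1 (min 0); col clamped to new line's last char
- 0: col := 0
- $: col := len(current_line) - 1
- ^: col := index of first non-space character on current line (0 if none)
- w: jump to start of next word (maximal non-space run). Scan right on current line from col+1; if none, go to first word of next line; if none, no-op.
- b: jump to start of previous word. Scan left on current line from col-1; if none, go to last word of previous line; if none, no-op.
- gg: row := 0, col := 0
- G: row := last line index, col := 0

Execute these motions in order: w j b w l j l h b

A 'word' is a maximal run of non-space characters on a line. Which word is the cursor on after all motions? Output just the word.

After 1 (w): row=0 col=6 char='c'
After 2 (j): row=1 col=6 char='p'
After 3 (b): row=1 col=1 char='r'
After 4 (w): row=1 col=6 char='p'
After 5 (l): row=1 col=7 char='i'
After 6 (j): row=2 col=7 char='a'
After 7 (l): row=2 col=8 char='n'
After 8 (h): row=2 col=7 char='a'
After 9 (b): row=2 col=6 char='s'

Answer: sand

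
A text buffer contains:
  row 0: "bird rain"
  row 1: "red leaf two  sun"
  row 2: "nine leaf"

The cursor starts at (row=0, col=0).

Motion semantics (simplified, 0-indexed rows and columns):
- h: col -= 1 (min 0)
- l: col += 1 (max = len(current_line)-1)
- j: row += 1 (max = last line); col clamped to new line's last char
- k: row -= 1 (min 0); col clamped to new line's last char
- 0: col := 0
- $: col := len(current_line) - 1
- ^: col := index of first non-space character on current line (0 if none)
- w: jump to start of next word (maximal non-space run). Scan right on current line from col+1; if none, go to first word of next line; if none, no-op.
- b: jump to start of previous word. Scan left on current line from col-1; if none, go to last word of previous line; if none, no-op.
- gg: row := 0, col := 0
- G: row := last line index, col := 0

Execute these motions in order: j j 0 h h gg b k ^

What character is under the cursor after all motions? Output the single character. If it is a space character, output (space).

After 1 (j): row=1 col=0 char='r'
After 2 (j): row=2 col=0 char='n'
After 3 (0): row=2 col=0 char='n'
After 4 (h): row=2 col=0 char='n'
After 5 (h): row=2 col=0 char='n'
After 6 (gg): row=0 col=0 char='b'
After 7 (b): row=0 col=0 char='b'
After 8 (k): row=0 col=0 char='b'
After 9 (^): row=0 col=0 char='b'

Answer: b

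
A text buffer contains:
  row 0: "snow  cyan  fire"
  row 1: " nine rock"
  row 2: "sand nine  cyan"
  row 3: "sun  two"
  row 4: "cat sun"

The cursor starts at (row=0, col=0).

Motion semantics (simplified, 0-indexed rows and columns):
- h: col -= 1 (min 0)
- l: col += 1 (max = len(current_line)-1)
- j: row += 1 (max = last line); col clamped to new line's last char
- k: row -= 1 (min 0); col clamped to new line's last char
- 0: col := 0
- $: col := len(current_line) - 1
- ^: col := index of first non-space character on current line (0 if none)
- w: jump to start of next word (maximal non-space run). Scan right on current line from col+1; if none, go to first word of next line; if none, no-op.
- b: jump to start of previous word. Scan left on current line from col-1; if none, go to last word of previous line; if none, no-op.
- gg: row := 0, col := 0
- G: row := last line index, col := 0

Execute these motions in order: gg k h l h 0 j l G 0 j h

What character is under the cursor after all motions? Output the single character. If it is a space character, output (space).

Answer: c

Derivation:
After 1 (gg): row=0 col=0 char='s'
After 2 (k): row=0 col=0 char='s'
After 3 (h): row=0 col=0 char='s'
After 4 (l): row=0 col=1 char='n'
After 5 (h): row=0 col=0 char='s'
After 6 (0): row=0 col=0 char='s'
After 7 (j): row=1 col=0 char='_'
After 8 (l): row=1 col=1 char='n'
After 9 (G): row=4 col=0 char='c'
After 10 (0): row=4 col=0 char='c'
After 11 (j): row=4 col=0 char='c'
After 12 (h): row=4 col=0 char='c'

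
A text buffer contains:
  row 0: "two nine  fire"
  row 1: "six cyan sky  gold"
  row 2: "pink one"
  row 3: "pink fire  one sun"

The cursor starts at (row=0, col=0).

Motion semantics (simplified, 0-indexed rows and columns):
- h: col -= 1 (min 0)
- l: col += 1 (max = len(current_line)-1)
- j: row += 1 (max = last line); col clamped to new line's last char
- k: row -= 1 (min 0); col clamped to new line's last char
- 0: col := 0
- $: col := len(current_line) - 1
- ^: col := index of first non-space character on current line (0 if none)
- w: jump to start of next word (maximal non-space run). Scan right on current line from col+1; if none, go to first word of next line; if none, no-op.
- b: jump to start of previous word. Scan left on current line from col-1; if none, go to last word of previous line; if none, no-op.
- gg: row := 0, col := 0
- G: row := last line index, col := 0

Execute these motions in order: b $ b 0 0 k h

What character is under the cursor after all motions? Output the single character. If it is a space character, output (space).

After 1 (b): row=0 col=0 char='t'
After 2 ($): row=0 col=13 char='e'
After 3 (b): row=0 col=10 char='f'
After 4 (0): row=0 col=0 char='t'
After 5 (0): row=0 col=0 char='t'
After 6 (k): row=0 col=0 char='t'
After 7 (h): row=0 col=0 char='t'

Answer: t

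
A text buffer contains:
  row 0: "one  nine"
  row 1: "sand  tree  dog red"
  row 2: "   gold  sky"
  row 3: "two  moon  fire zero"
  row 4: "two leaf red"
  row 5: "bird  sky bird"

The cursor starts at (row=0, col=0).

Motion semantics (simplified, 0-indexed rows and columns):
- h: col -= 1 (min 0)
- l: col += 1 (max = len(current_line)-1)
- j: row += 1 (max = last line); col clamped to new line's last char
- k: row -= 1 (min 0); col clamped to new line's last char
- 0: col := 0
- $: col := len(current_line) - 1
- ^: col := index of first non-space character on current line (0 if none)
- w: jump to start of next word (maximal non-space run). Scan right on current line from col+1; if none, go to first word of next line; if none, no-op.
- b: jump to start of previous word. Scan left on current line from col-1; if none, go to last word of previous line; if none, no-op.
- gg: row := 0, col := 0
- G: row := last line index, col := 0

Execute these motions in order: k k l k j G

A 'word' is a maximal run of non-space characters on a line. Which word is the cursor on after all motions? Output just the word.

After 1 (k): row=0 col=0 char='o'
After 2 (k): row=0 col=0 char='o'
After 3 (l): row=0 col=1 char='n'
After 4 (k): row=0 col=1 char='n'
After 5 (j): row=1 col=1 char='a'
After 6 (G): row=5 col=0 char='b'

Answer: bird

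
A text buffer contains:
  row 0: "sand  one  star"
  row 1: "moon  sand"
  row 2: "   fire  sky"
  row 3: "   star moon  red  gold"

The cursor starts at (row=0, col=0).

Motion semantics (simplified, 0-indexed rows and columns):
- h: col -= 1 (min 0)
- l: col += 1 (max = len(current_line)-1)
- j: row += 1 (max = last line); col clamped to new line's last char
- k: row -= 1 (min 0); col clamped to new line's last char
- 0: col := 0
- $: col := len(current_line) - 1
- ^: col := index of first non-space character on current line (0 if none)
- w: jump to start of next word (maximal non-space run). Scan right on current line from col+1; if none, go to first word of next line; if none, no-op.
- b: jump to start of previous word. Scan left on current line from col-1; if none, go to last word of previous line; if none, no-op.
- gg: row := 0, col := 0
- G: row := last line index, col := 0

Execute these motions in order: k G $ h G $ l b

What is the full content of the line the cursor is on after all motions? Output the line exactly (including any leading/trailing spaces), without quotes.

Answer:    star moon  red  gold

Derivation:
After 1 (k): row=0 col=0 char='s'
After 2 (G): row=3 col=0 char='_'
After 3 ($): row=3 col=22 char='d'
After 4 (h): row=3 col=21 char='l'
After 5 (G): row=3 col=0 char='_'
After 6 ($): row=3 col=22 char='d'
After 7 (l): row=3 col=22 char='d'
After 8 (b): row=3 col=19 char='g'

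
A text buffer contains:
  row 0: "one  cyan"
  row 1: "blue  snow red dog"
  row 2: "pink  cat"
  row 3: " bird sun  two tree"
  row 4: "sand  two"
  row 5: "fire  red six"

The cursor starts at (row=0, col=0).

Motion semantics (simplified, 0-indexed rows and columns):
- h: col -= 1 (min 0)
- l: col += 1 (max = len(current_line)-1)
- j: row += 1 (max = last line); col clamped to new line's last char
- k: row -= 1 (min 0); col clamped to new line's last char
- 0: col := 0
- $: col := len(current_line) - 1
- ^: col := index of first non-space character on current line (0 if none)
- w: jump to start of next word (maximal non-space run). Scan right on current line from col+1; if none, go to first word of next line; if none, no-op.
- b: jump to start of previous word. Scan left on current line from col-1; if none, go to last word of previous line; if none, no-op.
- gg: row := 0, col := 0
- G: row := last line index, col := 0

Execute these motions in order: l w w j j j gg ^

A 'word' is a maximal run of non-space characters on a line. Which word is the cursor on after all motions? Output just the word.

Answer: one

Derivation:
After 1 (l): row=0 col=1 char='n'
After 2 (w): row=0 col=5 char='c'
After 3 (w): row=1 col=0 char='b'
After 4 (j): row=2 col=0 char='p'
After 5 (j): row=3 col=0 char='_'
After 6 (j): row=4 col=0 char='s'
After 7 (gg): row=0 col=0 char='o'
After 8 (^): row=0 col=0 char='o'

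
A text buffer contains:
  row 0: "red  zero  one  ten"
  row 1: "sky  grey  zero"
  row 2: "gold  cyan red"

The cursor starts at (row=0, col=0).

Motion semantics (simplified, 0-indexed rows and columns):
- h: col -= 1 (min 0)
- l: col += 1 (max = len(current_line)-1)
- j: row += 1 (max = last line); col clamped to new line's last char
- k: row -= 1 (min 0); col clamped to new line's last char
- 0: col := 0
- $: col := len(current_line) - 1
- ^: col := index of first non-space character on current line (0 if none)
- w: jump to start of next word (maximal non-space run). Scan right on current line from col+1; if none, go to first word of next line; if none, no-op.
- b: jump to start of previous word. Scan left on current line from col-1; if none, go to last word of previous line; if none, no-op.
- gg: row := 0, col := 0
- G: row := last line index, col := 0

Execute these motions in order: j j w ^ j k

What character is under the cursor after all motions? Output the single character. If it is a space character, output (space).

Answer: s

Derivation:
After 1 (j): row=1 col=0 char='s'
After 2 (j): row=2 col=0 char='g'
After 3 (w): row=2 col=6 char='c'
After 4 (^): row=2 col=0 char='g'
After 5 (j): row=2 col=0 char='g'
After 6 (k): row=1 col=0 char='s'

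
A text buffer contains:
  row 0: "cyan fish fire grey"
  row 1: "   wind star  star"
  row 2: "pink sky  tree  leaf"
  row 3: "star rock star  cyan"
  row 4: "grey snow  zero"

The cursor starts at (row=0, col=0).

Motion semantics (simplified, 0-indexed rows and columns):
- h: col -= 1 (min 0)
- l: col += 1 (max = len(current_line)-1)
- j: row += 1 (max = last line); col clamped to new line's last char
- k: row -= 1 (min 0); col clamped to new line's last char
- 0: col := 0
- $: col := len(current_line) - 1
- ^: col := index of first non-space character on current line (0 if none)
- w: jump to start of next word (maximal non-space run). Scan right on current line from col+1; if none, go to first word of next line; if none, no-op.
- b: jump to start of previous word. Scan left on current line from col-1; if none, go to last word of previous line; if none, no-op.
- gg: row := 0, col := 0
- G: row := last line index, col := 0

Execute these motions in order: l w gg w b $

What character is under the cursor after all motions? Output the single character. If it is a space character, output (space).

After 1 (l): row=0 col=1 char='y'
After 2 (w): row=0 col=5 char='f'
After 3 (gg): row=0 col=0 char='c'
After 4 (w): row=0 col=5 char='f'
After 5 (b): row=0 col=0 char='c'
After 6 ($): row=0 col=18 char='y'

Answer: y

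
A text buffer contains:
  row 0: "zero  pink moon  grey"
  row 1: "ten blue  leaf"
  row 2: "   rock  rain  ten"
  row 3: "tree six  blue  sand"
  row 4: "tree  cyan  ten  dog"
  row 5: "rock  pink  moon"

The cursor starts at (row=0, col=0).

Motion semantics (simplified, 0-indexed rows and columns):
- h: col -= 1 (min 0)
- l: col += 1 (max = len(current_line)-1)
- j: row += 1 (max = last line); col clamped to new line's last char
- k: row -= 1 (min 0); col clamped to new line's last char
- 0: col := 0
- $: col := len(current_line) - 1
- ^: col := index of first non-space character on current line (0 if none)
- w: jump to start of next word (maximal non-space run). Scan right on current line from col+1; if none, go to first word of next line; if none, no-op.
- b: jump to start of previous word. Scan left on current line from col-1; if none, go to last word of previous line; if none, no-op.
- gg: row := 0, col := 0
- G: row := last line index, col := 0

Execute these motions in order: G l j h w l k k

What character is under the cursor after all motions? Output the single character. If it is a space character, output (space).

Answer: x

Derivation:
After 1 (G): row=5 col=0 char='r'
After 2 (l): row=5 col=1 char='o'
After 3 (j): row=5 col=1 char='o'
After 4 (h): row=5 col=0 char='r'
After 5 (w): row=5 col=6 char='p'
After 6 (l): row=5 col=7 char='i'
After 7 (k): row=4 col=7 char='y'
After 8 (k): row=3 col=7 char='x'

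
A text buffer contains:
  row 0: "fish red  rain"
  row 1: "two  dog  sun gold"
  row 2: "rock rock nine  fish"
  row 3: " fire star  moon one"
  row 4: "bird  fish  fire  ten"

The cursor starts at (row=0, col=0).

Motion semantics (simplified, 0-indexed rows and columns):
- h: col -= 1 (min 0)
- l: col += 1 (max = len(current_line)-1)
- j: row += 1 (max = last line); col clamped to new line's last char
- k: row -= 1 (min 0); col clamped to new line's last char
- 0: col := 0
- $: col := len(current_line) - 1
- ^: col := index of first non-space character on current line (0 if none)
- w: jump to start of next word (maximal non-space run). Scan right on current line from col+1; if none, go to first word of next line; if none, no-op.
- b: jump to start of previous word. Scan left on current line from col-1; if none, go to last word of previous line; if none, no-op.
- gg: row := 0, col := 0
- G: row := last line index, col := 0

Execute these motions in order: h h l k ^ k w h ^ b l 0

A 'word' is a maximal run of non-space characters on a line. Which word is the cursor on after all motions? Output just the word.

After 1 (h): row=0 col=0 char='f'
After 2 (h): row=0 col=0 char='f'
After 3 (l): row=0 col=1 char='i'
After 4 (k): row=0 col=1 char='i'
After 5 (^): row=0 col=0 char='f'
After 6 (k): row=0 col=0 char='f'
After 7 (w): row=0 col=5 char='r'
After 8 (h): row=0 col=4 char='_'
After 9 (^): row=0 col=0 char='f'
After 10 (b): row=0 col=0 char='f'
After 11 (l): row=0 col=1 char='i'
After 12 (0): row=0 col=0 char='f'

Answer: fish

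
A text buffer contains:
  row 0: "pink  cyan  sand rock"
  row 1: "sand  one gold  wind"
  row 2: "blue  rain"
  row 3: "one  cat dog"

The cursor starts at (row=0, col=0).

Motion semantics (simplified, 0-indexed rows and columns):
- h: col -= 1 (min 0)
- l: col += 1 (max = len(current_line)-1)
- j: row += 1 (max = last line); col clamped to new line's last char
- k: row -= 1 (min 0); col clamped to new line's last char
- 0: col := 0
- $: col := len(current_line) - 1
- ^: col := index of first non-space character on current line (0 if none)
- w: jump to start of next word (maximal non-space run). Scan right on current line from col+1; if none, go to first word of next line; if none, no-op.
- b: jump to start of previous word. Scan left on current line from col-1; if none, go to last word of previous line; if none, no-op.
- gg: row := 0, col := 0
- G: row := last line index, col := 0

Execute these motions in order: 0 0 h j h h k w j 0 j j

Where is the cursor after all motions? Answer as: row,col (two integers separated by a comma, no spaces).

After 1 (0): row=0 col=0 char='p'
After 2 (0): row=0 col=0 char='p'
After 3 (h): row=0 col=0 char='p'
After 4 (j): row=1 col=0 char='s'
After 5 (h): row=1 col=0 char='s'
After 6 (h): row=1 col=0 char='s'
After 7 (k): row=0 col=0 char='p'
After 8 (w): row=0 col=6 char='c'
After 9 (j): row=1 col=6 char='o'
After 10 (0): row=1 col=0 char='s'
After 11 (j): row=2 col=0 char='b'
After 12 (j): row=3 col=0 char='o'

Answer: 3,0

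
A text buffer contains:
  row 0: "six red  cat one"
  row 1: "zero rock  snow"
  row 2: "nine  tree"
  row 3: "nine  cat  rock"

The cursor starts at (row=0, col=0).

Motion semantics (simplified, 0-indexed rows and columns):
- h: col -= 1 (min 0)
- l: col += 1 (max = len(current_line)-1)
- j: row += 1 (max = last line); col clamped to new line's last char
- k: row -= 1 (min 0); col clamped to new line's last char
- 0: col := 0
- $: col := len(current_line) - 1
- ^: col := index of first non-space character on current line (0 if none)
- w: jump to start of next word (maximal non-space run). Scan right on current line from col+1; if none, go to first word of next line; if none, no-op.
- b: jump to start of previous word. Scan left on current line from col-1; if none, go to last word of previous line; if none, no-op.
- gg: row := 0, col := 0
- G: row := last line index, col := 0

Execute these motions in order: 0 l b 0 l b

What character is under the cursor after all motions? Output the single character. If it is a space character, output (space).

After 1 (0): row=0 col=0 char='s'
After 2 (l): row=0 col=1 char='i'
After 3 (b): row=0 col=0 char='s'
After 4 (0): row=0 col=0 char='s'
After 5 (l): row=0 col=1 char='i'
After 6 (b): row=0 col=0 char='s'

Answer: s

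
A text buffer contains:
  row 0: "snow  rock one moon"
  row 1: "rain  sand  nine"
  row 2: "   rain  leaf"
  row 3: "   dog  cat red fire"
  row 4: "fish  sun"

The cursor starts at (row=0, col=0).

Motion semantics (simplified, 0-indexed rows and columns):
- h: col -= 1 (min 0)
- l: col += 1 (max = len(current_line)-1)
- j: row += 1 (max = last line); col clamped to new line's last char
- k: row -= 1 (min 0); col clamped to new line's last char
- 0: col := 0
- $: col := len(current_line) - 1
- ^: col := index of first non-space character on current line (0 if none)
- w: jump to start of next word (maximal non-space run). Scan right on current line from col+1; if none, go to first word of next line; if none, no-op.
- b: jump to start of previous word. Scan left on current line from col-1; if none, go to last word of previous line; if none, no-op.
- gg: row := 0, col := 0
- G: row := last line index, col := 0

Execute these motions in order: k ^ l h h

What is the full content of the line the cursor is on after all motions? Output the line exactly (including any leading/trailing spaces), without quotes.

After 1 (k): row=0 col=0 char='s'
After 2 (^): row=0 col=0 char='s'
After 3 (l): row=0 col=1 char='n'
After 4 (h): row=0 col=0 char='s'
After 5 (h): row=0 col=0 char='s'

Answer: snow  rock one moon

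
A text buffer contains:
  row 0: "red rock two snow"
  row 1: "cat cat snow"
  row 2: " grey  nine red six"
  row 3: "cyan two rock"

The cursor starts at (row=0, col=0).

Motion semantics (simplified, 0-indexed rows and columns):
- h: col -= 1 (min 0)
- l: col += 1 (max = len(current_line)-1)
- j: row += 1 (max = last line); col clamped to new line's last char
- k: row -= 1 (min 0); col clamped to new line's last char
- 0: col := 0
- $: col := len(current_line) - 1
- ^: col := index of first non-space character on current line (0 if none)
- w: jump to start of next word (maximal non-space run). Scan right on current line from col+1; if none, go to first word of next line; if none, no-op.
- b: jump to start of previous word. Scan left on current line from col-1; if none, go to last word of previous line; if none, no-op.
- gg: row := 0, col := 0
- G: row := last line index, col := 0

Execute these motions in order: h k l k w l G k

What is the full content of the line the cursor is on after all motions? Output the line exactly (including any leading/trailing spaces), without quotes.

Answer:  grey  nine red six

Derivation:
After 1 (h): row=0 col=0 char='r'
After 2 (k): row=0 col=0 char='r'
After 3 (l): row=0 col=1 char='e'
After 4 (k): row=0 col=1 char='e'
After 5 (w): row=0 col=4 char='r'
After 6 (l): row=0 col=5 char='o'
After 7 (G): row=3 col=0 char='c'
After 8 (k): row=2 col=0 char='_'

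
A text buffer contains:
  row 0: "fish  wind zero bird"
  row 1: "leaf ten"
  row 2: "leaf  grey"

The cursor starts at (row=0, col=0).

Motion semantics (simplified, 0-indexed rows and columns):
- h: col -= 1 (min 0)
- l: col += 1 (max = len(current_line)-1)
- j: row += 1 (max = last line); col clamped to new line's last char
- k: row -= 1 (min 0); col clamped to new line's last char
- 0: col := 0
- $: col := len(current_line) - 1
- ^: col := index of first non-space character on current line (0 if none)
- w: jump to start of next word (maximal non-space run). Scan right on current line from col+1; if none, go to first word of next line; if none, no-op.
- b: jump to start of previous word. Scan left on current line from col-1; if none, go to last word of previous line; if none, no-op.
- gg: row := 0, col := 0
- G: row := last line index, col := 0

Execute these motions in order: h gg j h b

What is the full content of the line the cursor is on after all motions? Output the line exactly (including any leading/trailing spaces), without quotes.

Answer: fish  wind zero bird

Derivation:
After 1 (h): row=0 col=0 char='f'
After 2 (gg): row=0 col=0 char='f'
After 3 (j): row=1 col=0 char='l'
After 4 (h): row=1 col=0 char='l'
After 5 (b): row=0 col=16 char='b'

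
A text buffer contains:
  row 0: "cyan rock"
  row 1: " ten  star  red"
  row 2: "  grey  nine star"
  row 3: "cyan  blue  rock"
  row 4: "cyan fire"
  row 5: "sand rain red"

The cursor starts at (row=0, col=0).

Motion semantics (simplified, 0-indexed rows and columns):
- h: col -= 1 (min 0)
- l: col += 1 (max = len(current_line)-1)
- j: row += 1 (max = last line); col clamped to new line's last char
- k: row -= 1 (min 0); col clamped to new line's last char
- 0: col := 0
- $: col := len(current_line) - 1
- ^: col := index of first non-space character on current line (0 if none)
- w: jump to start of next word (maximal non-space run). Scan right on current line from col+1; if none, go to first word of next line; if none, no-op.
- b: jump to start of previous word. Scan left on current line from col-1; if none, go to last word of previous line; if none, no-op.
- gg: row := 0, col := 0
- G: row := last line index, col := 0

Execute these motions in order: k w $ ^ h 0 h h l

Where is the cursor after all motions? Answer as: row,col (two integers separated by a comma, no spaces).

Answer: 0,1

Derivation:
After 1 (k): row=0 col=0 char='c'
After 2 (w): row=0 col=5 char='r'
After 3 ($): row=0 col=8 char='k'
After 4 (^): row=0 col=0 char='c'
After 5 (h): row=0 col=0 char='c'
After 6 (0): row=0 col=0 char='c'
After 7 (h): row=0 col=0 char='c'
After 8 (h): row=0 col=0 char='c'
After 9 (l): row=0 col=1 char='y'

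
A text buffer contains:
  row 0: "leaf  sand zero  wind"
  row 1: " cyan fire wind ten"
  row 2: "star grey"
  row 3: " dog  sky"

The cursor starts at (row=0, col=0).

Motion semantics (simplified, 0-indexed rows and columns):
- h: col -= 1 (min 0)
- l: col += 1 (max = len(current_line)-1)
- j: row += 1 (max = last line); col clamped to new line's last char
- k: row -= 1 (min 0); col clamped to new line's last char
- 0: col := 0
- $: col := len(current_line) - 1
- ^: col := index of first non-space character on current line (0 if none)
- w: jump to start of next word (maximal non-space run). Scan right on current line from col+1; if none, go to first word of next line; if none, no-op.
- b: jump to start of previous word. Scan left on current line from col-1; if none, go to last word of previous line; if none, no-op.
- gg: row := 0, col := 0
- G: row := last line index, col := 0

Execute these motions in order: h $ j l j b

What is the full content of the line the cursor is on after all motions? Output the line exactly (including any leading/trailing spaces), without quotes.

After 1 (h): row=0 col=0 char='l'
After 2 ($): row=0 col=20 char='d'
After 3 (j): row=1 col=18 char='n'
After 4 (l): row=1 col=18 char='n'
After 5 (j): row=2 col=8 char='y'
After 6 (b): row=2 col=5 char='g'

Answer: star grey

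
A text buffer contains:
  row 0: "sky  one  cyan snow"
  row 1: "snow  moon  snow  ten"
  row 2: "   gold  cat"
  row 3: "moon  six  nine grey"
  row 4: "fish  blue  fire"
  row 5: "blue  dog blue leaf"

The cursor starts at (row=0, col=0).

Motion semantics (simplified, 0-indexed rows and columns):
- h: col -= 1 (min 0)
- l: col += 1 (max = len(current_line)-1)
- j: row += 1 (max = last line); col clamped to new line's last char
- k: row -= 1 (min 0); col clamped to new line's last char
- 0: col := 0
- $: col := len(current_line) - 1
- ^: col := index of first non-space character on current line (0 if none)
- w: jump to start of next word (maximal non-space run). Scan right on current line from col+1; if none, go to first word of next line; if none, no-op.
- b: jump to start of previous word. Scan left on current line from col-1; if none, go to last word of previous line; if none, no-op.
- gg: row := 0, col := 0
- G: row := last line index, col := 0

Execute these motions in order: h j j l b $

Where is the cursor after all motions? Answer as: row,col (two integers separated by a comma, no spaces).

After 1 (h): row=0 col=0 char='s'
After 2 (j): row=1 col=0 char='s'
After 3 (j): row=2 col=0 char='_'
After 4 (l): row=2 col=1 char='_'
After 5 (b): row=1 col=18 char='t'
After 6 ($): row=1 col=20 char='n'

Answer: 1,20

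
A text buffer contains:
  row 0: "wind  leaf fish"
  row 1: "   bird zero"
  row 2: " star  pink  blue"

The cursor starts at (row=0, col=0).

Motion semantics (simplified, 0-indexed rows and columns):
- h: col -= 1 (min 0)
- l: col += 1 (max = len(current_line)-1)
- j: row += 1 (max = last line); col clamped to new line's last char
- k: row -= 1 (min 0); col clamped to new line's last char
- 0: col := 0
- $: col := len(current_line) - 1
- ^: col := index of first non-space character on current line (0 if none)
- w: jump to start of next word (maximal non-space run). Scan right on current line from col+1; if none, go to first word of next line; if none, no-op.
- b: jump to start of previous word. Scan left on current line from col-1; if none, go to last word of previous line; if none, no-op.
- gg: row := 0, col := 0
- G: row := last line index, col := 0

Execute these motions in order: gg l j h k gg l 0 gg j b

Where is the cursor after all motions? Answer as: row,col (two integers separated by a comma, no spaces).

Answer: 0,11

Derivation:
After 1 (gg): row=0 col=0 char='w'
After 2 (l): row=0 col=1 char='i'
After 3 (j): row=1 col=1 char='_'
After 4 (h): row=1 col=0 char='_'
After 5 (k): row=0 col=0 char='w'
After 6 (gg): row=0 col=0 char='w'
After 7 (l): row=0 col=1 char='i'
After 8 (0): row=0 col=0 char='w'
After 9 (gg): row=0 col=0 char='w'
After 10 (j): row=1 col=0 char='_'
After 11 (b): row=0 col=11 char='f'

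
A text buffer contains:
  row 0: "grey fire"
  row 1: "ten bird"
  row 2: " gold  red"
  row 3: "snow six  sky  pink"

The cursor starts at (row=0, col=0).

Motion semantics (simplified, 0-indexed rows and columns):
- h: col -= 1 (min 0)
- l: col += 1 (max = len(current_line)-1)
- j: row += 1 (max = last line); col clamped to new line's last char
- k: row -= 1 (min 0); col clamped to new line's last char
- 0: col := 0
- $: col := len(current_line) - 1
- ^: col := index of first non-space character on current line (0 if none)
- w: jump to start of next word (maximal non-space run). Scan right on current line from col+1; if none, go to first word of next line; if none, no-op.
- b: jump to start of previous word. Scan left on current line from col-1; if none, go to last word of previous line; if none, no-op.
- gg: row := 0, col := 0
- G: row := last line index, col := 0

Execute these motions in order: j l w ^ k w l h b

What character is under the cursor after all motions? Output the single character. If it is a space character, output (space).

Answer: g

Derivation:
After 1 (j): row=1 col=0 char='t'
After 2 (l): row=1 col=1 char='e'
After 3 (w): row=1 col=4 char='b'
After 4 (^): row=1 col=0 char='t'
After 5 (k): row=0 col=0 char='g'
After 6 (w): row=0 col=5 char='f'
After 7 (l): row=0 col=6 char='i'
After 8 (h): row=0 col=5 char='f'
After 9 (b): row=0 col=0 char='g'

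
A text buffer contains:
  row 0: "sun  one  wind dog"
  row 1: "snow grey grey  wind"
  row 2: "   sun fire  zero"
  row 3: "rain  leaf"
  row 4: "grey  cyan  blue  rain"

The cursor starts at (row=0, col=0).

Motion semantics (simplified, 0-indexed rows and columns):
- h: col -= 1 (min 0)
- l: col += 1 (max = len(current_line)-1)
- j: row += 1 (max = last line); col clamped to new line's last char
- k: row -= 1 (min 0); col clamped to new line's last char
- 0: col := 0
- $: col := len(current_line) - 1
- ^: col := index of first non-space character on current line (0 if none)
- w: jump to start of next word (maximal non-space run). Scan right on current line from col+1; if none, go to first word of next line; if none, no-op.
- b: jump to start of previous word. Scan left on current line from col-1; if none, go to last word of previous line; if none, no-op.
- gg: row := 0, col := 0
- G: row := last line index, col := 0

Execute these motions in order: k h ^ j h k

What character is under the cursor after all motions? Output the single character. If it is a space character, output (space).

Answer: s

Derivation:
After 1 (k): row=0 col=0 char='s'
After 2 (h): row=0 col=0 char='s'
After 3 (^): row=0 col=0 char='s'
After 4 (j): row=1 col=0 char='s'
After 5 (h): row=1 col=0 char='s'
After 6 (k): row=0 col=0 char='s'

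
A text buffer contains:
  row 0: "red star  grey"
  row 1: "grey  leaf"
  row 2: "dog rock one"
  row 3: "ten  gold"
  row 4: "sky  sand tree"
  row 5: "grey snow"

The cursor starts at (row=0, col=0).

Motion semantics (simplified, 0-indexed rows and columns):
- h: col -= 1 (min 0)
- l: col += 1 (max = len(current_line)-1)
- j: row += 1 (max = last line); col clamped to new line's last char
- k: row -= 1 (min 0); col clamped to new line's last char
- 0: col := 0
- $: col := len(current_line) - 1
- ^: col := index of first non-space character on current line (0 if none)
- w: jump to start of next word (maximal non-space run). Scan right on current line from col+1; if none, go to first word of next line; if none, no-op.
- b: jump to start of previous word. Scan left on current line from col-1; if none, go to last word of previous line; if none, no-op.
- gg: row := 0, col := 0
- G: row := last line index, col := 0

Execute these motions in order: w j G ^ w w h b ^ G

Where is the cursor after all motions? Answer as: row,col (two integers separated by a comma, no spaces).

After 1 (w): row=0 col=4 char='s'
After 2 (j): row=1 col=4 char='_'
After 3 (G): row=5 col=0 char='g'
After 4 (^): row=5 col=0 char='g'
After 5 (w): row=5 col=5 char='s'
After 6 (w): row=5 col=5 char='s'
After 7 (h): row=5 col=4 char='_'
After 8 (b): row=5 col=0 char='g'
After 9 (^): row=5 col=0 char='g'
After 10 (G): row=5 col=0 char='g'

Answer: 5,0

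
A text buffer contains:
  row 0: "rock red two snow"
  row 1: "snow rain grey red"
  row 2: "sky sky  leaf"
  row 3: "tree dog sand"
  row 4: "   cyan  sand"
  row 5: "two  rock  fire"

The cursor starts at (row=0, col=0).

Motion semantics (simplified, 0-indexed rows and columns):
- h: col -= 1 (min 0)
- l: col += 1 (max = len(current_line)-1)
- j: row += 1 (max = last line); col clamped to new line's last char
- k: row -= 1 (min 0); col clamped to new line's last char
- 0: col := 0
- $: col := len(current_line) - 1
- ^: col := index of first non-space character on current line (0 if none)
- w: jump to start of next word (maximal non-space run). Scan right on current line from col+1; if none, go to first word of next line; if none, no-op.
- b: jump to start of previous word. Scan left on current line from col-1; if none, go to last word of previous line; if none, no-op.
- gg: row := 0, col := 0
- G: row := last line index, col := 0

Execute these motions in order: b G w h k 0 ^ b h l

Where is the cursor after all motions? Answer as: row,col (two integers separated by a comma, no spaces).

After 1 (b): row=0 col=0 char='r'
After 2 (G): row=5 col=0 char='t'
After 3 (w): row=5 col=5 char='r'
After 4 (h): row=5 col=4 char='_'
After 5 (k): row=4 col=4 char='y'
After 6 (0): row=4 col=0 char='_'
After 7 (^): row=4 col=3 char='c'
After 8 (b): row=3 col=9 char='s'
After 9 (h): row=3 col=8 char='_'
After 10 (l): row=3 col=9 char='s'

Answer: 3,9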